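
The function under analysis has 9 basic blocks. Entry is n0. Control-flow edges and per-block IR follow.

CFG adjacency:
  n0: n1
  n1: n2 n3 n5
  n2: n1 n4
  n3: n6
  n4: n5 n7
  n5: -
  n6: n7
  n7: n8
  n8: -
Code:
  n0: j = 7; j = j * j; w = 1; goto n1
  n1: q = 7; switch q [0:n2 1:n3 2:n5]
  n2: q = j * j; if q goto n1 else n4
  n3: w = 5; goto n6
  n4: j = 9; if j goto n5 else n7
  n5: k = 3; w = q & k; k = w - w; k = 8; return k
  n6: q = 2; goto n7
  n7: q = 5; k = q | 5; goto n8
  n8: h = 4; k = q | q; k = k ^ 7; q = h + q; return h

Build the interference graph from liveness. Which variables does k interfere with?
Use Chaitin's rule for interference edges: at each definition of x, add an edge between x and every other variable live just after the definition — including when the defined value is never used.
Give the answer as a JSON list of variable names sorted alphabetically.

Block summaries:
  n0: def={j,w} ue=∅
  n1: def={q} ue=∅
  n2: def={q} ue={j}
  n3: def={w} ue=∅
  n4: def={j} ue=∅
  n5: def={k,w} ue={q}
  n6: def={q} ue=∅
  n7: def={k,q} ue=∅
  n8: def={h,k,q} ue={q}

Backward fixpoint:
  live n0: ∅→{j}
  live n1: {j}→{j,q}
  live n2: {j}→{j,q}
  live n3: ∅→∅
  live n4: {q}→{q}
  live n5: {q}→∅
  live n6: ∅→∅
  live n7: ∅→{q}
  live n8: {q}→∅

Interference:
  h: {k,q}
  j: {q,w}
  k: {h,q}
  q: {h,j,k}
  w: {j}

N(k) = ["h", "q"]

Answer: ["h", "q"]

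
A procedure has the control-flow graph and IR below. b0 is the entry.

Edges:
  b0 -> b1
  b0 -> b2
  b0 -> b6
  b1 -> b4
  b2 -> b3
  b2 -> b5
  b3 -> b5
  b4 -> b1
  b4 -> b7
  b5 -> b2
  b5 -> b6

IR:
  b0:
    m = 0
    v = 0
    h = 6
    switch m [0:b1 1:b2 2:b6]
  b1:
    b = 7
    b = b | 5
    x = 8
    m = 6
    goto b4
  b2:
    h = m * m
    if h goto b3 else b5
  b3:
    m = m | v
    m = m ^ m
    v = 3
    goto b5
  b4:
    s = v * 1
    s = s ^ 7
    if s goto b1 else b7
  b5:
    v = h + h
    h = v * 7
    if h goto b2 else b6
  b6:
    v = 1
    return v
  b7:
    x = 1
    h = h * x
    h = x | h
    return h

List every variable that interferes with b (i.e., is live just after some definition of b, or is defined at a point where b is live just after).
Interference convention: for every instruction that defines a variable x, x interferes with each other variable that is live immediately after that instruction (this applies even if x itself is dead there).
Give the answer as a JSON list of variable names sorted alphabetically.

Answer: ["h", "v"]

Working:
Per-block:
  b0: def={h,m,v} ue=∅
  b1: def={b,m,x} ue=∅
  b2: def={h} ue={m}
  b3: def={m,v} ue={m,v}
  b4: def={s} ue={v}
  b5: def={h,v} ue={h}
  b6: def={v} ue=∅
  b7: def={h,x} ue={h}

Backward fixpoint:
  b0 li=∅ lo={h,m,v}
  b1 li={h,v} lo={h,v}
  b2 li={m,v} lo={h,m,v}
  b3 li={h,m,v} lo={h,m}
  b4 li={h,v} lo={h,v}
  b5 li={h,m} lo={m,v}
  b6 li=∅ lo=∅
  b7 li={h} lo=∅

Interfere edges:
  b: {h,v}
  h: {b,m,s,v,x}
  m: {h,v}
  s: {h,v}
  v: {b,h,m,s,x}
  x: {h,v}

N(b) = ["h", "v"]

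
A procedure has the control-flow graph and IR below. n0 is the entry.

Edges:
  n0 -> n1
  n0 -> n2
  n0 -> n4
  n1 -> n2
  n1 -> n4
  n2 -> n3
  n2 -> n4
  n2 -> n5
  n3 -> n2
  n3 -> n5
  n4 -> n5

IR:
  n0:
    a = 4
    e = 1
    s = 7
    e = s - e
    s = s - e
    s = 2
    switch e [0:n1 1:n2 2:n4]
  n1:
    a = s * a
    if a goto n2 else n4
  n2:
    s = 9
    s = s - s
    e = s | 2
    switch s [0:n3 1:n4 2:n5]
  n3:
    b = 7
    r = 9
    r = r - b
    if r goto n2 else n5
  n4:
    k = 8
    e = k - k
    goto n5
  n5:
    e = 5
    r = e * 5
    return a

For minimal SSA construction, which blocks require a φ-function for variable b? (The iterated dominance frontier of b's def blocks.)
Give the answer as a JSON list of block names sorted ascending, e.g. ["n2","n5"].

idom tree: n1←n0 n2←n0 n3←n2 n4←n0 n5←n0
Dom at joins:
  n2: preds {n0,n1,n3}: {n0} ∩ {n0,n1} ∩ {n0,n2,n3} = {n0}; idom=n0
  n4: preds {n0,n1,n2}: {n0} ∩ {n0,n1} ∩ {n0,n2} = {n0}; idom=n0
  n5: preds {n2,n3,n4}: {n0,n2} ∩ {n0,n2,n3} ∩ {n0,n4} = {n0}; idom=n0

DF derivation:
  n2←n0: walk · to n0
  n2←n1: walk n1 to n0
  n2←n3: walk n3→n2 to n0
  n4←n0: walk · to n0
  n4←n1: walk n1 to n0
  n4←n2: walk n2 to n0
  n5←n2: walk n2 to n0
  n5←n3: walk n3→n2 to n0
  n5←n4: walk n4 to n0
  n0 → ∅
  n1 → {n2,n4}
  n2 → {n2,n4,n5}
  n3 → {n2,n5}
  n4 → {n5}
  n5 → ∅

φ for b: defs {n3}
  DF⁺ = {n2,n4,n5}

Answer: ["n2", "n4", "n5"]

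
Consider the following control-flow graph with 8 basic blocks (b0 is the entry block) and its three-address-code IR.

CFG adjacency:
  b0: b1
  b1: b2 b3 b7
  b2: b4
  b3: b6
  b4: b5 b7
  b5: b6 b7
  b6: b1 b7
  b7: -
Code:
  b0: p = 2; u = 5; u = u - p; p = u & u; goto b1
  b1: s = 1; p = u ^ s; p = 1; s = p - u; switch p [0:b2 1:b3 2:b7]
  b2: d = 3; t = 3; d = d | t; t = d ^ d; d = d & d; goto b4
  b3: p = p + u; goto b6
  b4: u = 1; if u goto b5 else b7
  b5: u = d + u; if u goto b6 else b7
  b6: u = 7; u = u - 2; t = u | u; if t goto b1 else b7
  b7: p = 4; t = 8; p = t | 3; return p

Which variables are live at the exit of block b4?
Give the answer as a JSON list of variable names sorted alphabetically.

Answer: ["d", "u"]

Analysis:
def/use:
  b0: def={p,u} ue=∅
  b1: def={p,s} ue={u}
  b2: def={d,t} ue=∅
  b3: def={p} ue={p,u}
  b4: def={u} ue=∅
  b5: def={u} ue={d,u}
  b6: def={t,u} ue=∅
  b7: def={p,t} ue=∅

Liveness:
  b0: in=∅ out={u}
  b1: in={u} out={p,u}
  b2: in=∅ out={d}
  b3: in={p,u} out=∅
  b4: in={d} out={d,u}
  b5: in={d,u} out=∅
  b6: in=∅ out={u}
  b7: in=∅ out=∅

live-out(b4) = ["d", "u"]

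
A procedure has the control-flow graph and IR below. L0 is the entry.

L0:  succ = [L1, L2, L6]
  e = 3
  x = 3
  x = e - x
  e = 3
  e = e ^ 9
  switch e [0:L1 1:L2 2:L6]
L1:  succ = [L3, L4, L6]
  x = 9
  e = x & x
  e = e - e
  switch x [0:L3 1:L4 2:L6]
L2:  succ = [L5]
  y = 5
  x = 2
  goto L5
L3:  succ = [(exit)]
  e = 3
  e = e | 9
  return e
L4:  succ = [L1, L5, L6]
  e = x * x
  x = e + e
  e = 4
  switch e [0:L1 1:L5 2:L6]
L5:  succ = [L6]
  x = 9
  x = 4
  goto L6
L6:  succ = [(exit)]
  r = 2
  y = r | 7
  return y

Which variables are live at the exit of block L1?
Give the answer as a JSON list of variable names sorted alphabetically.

Block summaries:
  L0: {e,x} / ∅
  L1: {e,x} / ∅
  L2: {x,y} / ∅
  L3: {e} / ∅
  L4: {e,x} / {x}
  L5: {x} / ∅
  L6: {r,y} / ∅

Backward fixpoint:
  L0: in=∅ out=∅
  L1: in=∅ out={x}
  L2: in=∅ out=∅
  L3: in=∅ out=∅
  L4: in={x} out=∅
  L5: in=∅ out=∅
  L6: in=∅ out=∅

live-out(L1) = ["x"]

Answer: ["x"]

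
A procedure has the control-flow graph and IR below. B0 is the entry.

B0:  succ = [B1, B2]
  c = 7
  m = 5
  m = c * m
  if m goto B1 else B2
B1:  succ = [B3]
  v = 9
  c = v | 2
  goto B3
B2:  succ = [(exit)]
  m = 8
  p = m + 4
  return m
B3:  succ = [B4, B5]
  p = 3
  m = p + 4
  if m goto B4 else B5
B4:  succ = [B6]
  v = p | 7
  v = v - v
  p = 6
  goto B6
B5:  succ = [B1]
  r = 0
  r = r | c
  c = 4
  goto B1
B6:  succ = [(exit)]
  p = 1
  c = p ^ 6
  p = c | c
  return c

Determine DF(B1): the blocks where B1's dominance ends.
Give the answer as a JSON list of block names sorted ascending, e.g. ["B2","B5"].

idom tree: B1←B0 B2←B0 B3←B1 B4←B3 B5←B3 B6←B4
Dom∩ at merges:
  B1: preds {B0,B5}: {B0} ∩ {B0,B1,B3,B5} = {B0}; idom=B0

DF walk-up:
  join B1 pred B0: · stop@B0
  join B1 pred B5: B5→B3→B1 stop@B0
  DF(B0)=∅
  DF(B1)={B1}
  DF(B2)=∅
  DF(B3)={B1}
  DF(B4)=∅
  DF(B5)={B1}
  DF(B6)=∅

DF(B1) = ["B1"]

Answer: ["B1"]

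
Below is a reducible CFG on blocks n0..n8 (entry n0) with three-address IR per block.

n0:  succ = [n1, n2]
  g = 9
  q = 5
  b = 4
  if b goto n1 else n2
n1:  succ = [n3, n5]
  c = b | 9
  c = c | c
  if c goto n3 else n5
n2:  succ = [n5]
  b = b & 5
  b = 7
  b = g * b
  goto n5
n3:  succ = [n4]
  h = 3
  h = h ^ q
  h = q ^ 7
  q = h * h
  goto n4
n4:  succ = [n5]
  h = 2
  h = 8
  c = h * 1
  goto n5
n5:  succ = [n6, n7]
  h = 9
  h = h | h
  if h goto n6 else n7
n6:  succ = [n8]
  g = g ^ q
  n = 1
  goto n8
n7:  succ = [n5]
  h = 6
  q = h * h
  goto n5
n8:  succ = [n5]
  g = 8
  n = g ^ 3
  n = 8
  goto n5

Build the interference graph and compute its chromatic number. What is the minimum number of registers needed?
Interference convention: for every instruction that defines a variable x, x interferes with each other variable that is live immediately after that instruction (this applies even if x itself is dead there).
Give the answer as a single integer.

Block summaries:
  n0: {b,g,q} / ∅
  n1: {c} / {b}
  n2: {b} / {b,g}
  n3: {h,q} / {q}
  n4: {c,h} / ∅
  n5: {h} / ∅
  n6: {g,n} / {g,q}
  n7: {h,q} / ∅
  n8: {g,n} / ∅

Live sets:
  live n0: ∅→{b,g,q}
  live n1: {b,g,q}→{g,q}
  live n2: {b,g,q}→{g,q}
  live n3: {g,q}→{g,q}
  live n4: {g,q}→{g,q}
  live n5: {g,q}→{g,q}
  live n6: {g,q}→{q}
  live n7: {g}→{g,q}
  live n8: {q}→{g,q}

Interference:
  b↔{g,q}
  c↔{g,q}
  g↔{b,c,h,n,q}
  h↔{g,q}
  n↔{g,q}
  q↔{b,c,g,h,n}

Colouring:
  lower bound: {b,g,q} mutually conflict ⇒ χ ≥ 3
  3-colouring: c0={g}  c1={q}  c2={b,c,h,n}
  χ = 3

Answer: 3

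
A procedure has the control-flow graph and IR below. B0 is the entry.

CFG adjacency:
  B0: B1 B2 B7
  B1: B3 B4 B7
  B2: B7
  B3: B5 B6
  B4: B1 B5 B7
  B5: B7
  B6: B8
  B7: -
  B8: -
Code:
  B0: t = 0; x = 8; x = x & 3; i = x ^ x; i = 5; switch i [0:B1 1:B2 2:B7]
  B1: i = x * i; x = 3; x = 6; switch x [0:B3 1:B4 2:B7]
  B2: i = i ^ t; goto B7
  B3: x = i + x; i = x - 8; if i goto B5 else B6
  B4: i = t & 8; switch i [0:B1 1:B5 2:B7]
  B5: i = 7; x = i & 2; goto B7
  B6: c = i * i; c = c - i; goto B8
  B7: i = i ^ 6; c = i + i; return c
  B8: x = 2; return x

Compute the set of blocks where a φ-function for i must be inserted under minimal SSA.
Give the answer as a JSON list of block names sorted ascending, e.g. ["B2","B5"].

Answer: ["B1", "B5", "B7"]

Working:
idom tree: B1←B0 B2←B0 B3←B1 B4←B1 B5←B1 B6←B3 B7←B0 B8←B6
Join-block Dom:
  B1: preds {B0,B4}: {B0} ∩ {B0,B1,B4} = {B0}; idom=B0
  B5: preds {B3,B4}: {B0,B1,B3} ∩ {B0,B1,B4} = {B0,B1}; idom=B1
  B7: preds {B0,B1,B2,B4,B5}: {B0} ∩ {B0,B1} ∩ {B0,B2} ∩ {B0,B1,B4} ∩ {B0,B1,B5} = {B0}; idom=B0

DF walk-up:
  B1←B0: walk · to B0
  B1←B4: walk B4→B1 to B0
  B5←B3: walk B3 to B1
  B5←B4: walk B4 to B1
  B7←B0: walk · to B0
  B7←B1: walk B1 to B0
  B7←B2: walk B2 to B0
  B7←B4: walk B4→B1 to B0
  B7←B5: walk B5→B1 to B0
  B0: DF=∅
  B1: DF={B1,B7}
  B2: DF={B7}
  B3: DF={B5}
  B4: DF={B1,B5,B7}
  B5: DF={B7}
  B6: DF=∅
  B7: DF=∅
  B8: DF=∅

φ for i: defs {B0,B1,B2,B3,B4,B5,B7}
  DF⁺ = {B1,B5,B7}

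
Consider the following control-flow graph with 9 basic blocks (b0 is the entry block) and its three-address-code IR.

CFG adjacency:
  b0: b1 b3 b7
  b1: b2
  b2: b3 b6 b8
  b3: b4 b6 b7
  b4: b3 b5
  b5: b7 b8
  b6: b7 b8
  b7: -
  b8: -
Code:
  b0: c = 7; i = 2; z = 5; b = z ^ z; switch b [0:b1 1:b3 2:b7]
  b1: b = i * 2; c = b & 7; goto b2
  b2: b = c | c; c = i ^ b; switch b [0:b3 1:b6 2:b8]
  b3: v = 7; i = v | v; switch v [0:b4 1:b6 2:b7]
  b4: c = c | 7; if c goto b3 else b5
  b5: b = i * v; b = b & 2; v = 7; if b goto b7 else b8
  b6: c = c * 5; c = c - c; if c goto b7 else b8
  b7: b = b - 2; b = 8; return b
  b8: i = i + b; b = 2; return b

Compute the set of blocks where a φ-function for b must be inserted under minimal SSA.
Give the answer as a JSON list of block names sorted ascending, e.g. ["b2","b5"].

idom tree: b1←b0 b2←b1 b3←b0 b4←b3 b5←b4 b6←b0 b7←b0 b8←b0
Dom∩ at merges:
  b3: preds {b0,b2,b4}: {b0} ∩ {b0,b1,b2} ∩ {b0,b3,b4} = {b0}; idom=b0
  b6: preds {b2,b3}: {b0,b1,b2} ∩ {b0,b3} = {b0}; idom=b0
  b7: preds {b0,b3,b5,b6}: {b0} ∩ {b0,b3} ∩ {b0,b3,b4,b5} ∩ {b0,b6} = {b0}; idom=b0
  b8: preds {b2,b5,b6}: {b0,b1,b2} ∩ {b0,b3,b4,b5} ∩ {b0,b6} = {b0}; idom=b0

DF walk-up:
  b3←b0: walk · to b0
  b3←b2: walk b2→b1 to b0
  b3←b4: walk b4→b3 to b0
  b6←b2: walk b2→b1 to b0
  b6←b3: walk b3 to b0
  b7←b0: walk · to b0
  b7←b3: walk b3 to b0
  b7←b5: walk b5→b4→b3 to b0
  b7←b6: walk b6 to b0
  b8←b2: walk b2→b1 to b0
  b8←b5: walk b5→b4→b3 to b0
  b8←b6: walk b6 to b0
  b0: DF=∅
  b1: DF={b3,b6,b8}
  b2: DF={b3,b6,b8}
  b3: DF={b3,b6,b7,b8}
  b4: DF={b3,b7,b8}
  b5: DF={b7,b8}
  b6: DF={b7,b8}
  b7: DF=∅
  b8: DF=∅

φ for b: defs {b0,b1,b2,b5,b7,b8}
  DF⁺ = {b3,b6,b7,b8}

Answer: ["b3", "b6", "b7", "b8"]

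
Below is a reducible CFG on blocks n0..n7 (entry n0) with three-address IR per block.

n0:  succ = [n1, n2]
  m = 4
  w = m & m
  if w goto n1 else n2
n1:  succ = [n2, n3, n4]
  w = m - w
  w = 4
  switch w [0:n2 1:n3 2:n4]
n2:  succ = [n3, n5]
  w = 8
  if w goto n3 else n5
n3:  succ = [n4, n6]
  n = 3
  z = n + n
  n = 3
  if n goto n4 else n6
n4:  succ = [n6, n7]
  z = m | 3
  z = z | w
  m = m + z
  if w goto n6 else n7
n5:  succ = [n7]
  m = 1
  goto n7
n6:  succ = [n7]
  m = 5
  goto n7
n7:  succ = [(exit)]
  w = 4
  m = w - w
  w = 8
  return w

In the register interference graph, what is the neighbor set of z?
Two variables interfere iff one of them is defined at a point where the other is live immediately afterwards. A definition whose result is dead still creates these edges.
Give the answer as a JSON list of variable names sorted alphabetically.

Block summaries:
  n0 def {m,w} use ∅
  n1 def {w} use {m,w}
  n2 def {w} use ∅
  n3 def {n,z} use ∅
  n4 def {m,z} use {m,w}
  n5 def {m} use ∅
  n6 def {m} use ∅
  n7 def {m,w} use ∅

Live sets:
  n0 li=∅ lo={m,w}
  n1 li={m,w} lo={m,w}
  n2 li={m} lo={m,w}
  n3 li={m,w} lo={m,w}
  n4 li={m,w} lo=∅
  n5 li=∅ lo=∅
  n6 li=∅ lo=∅
  n7 li=∅ lo=∅

Interference:
  m — {n,w,z}
  n — {m,w}
  w — {m,n,z}
  z — {m,w}

N(z) = ["m", "w"]

Answer: ["m", "w"]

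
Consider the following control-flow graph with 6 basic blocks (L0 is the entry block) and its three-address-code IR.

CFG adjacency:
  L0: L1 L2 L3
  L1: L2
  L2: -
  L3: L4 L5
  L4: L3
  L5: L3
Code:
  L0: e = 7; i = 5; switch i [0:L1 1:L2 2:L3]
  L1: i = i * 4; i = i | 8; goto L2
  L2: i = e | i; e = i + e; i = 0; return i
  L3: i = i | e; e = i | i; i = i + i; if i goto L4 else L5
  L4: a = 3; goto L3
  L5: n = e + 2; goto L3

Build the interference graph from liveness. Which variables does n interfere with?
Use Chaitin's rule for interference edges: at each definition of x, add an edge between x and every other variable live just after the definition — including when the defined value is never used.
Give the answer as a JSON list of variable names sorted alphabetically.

Answer: ["e", "i"]

Working:
Per-block:
  L0: {e,i} / ∅
  L1: {i} / {i}
  L2: {e,i} / {e,i}
  L3: {e,i} / {e,i}
  L4: {a} / ∅
  L5: {n} / {e}

Live sets:
  L0: in=∅ out={e,i}
  L1: in={e,i} out={e,i}
  L2: in={e,i} out=∅
  L3: in={e,i} out={e,i}
  L4: in={e,i} out={e,i}
  L5: in={e,i} out={e,i}

Interference:
  a↔{e,i}
  e↔{a,i,n}
  i↔{a,e,n}
  n↔{e,i}

N(n) = ["e", "i"]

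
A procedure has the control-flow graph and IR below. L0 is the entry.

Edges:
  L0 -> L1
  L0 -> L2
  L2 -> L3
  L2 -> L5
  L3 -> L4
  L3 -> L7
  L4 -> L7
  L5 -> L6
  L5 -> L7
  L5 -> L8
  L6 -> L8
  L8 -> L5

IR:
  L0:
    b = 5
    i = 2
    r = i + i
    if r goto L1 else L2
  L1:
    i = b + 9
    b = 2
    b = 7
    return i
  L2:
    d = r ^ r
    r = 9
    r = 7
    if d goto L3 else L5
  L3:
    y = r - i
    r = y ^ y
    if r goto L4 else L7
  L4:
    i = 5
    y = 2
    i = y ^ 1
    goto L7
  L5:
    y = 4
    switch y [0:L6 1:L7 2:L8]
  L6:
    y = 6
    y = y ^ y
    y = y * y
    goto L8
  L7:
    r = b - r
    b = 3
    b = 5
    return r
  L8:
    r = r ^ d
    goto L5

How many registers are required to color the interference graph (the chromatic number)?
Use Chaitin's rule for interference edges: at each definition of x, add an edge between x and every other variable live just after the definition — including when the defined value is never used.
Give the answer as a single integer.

Answer: 4

Analysis:
Per-block:
  L0: {b,i,r} / ∅
  L1: {b,i} / {b}
  L2: {d,r} / {r}
  L3: {r,y} / {i,r}
  L4: {i,y} / ∅
  L5: {y} / ∅
  L6: {y} / ∅
  L7: {b,r} / {b,r}
  L8: {r} / {d,r}

Liveness:
  live L0: ∅→{b,i,r}
  live L1: {b}→∅
  live L2: {b,i,r}→{b,d,i,r}
  live L3: {b,i,r}→{b,r}
  live L4: {b,r}→{b,r}
  live L5: {b,d,r}→{b,d,r}
  live L6: {b,d,r}→{b,d,r}
  live L7: {b,r}→∅
  live L8: {b,d,r}→{b,d,r}

Conflict graph:
  b↔{d,i,r,y}
  d↔{b,i,r,y}
  i↔{b,d,r}
  r↔{b,d,i,y}
  y↔{b,d,r}

Registers:
  clique {b,d,i,r} ⇒ need ≥ 4
  assign b→R0 d→R1 i→R3 r→R2 y→R3 — no edge inside a register ⇒ χ ≤ 4
  χ = 4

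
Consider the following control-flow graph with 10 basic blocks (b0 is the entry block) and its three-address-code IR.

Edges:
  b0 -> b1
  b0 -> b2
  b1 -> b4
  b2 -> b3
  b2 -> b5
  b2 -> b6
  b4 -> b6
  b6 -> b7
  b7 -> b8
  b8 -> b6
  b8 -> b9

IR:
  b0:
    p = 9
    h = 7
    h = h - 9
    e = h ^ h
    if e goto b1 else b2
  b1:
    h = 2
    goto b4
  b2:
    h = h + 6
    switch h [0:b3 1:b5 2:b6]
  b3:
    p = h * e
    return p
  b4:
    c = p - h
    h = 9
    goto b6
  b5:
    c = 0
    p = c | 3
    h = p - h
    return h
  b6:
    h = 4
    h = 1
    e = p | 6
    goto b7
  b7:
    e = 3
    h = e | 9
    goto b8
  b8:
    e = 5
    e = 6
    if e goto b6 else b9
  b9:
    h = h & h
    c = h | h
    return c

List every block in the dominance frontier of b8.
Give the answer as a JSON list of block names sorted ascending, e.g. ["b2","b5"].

idom tree: b1←b0 b2←b0 b3←b2 b4←b1 b5←b2 b6←b0 b7←b6 b8←b7 b9←b8
Join-block Dom:
  b6: preds {b2,b4,b8}: {b0,b2} ∩ {b0,b1,b4} ∩ {b0,b6,b7,b8} = {b0}; idom=b0

Frontier:
  b6←b2: walk b2 to b0
  b6←b4: walk b4→b1 to b0
  b6←b8: walk b8→b7→b6 to b0
  b0 → ∅
  b1 → {b6}
  b2 → {b6}
  b3 → ∅
  b4 → {b6}
  b5 → ∅
  b6 → {b6}
  b7 → {b6}
  b8 → {b6}
  b9 → ∅

DF(b8) = ["b6"]

Answer: ["b6"]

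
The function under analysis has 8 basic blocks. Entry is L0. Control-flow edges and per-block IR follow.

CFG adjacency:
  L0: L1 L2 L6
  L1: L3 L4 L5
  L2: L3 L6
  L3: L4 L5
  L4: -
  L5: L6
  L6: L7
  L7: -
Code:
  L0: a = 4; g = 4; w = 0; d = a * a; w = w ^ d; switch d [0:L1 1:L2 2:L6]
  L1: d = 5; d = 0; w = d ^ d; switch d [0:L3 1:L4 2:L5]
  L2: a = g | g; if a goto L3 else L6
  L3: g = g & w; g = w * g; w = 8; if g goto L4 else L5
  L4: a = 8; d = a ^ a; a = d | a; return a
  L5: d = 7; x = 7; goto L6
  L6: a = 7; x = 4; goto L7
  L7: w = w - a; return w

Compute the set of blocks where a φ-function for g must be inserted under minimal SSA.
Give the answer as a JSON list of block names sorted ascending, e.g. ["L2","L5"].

Answer: ["L4", "L5", "L6"]

Analysis:
idom tree: L1←L0 L2←L0 L3←L0 L4←L0 L5←L0 L6←L0 L7←L6
Join-block Dom:
  L3: preds {L1,L2}: {L0,L1} ∩ {L0,L2} = {L0}; idom=L0
  L4: preds {L1,L3}: {L0,L1} ∩ {L0,L3} = {L0}; idom=L0
  L5: preds {L1,L3}: {L0,L1} ∩ {L0,L3} = {L0}; idom=L0
  L6: preds {L0,L2,L5}: {L0} ∩ {L0,L2} ∩ {L0,L5} = {L0}; idom=L0

Frontier:
  join L3 pred L1: L1 stop@L0
  join L3 pred L2: L2 stop@L0
  join L4 pred L1: L1 stop@L0
  join L4 pred L3: L3 stop@L0
  join L5 pred L1: L1 stop@L0
  join L5 pred L3: L3 stop@L0
  join L6 pred L0: · stop@L0
  join L6 pred L2: L2 stop@L0
  join L6 pred L5: L5 stop@L0
  L0 → ∅
  L1 → {L3,L4,L5}
  L2 → {L3,L6}
  L3 → {L4,L5}
  L4 → ∅
  L5 → {L6}
  L6 → ∅
  L7 → ∅

φ for g: defs {L0,L3}
  DF⁺ = {L4,L5,L6}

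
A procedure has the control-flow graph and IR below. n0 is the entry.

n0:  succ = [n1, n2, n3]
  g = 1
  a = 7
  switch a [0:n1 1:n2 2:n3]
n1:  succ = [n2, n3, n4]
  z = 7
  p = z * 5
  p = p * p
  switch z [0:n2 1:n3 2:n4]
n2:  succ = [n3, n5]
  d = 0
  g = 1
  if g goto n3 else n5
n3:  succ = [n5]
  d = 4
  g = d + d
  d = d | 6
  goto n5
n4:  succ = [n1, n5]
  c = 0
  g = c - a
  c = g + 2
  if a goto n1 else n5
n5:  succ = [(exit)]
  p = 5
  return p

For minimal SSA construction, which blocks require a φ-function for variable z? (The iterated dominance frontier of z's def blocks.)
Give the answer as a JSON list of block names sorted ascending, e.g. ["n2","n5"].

Answer: ["n1", "n2", "n3", "n5"]

Working:
idom tree: n1←n0 n2←n0 n3←n0 n4←n1 n5←n0
Dom at joins:
  n1: preds {n0,n4}: {n0} ∩ {n0,n1,n4} = {n0}; idom=n0
  n2: preds {n0,n1}: {n0} ∩ {n0,n1} = {n0}; idom=n0
  n3: preds {n0,n1,n2}: {n0} ∩ {n0,n1} ∩ {n0,n2} = {n0}; idom=n0
  n5: preds {n2,n3,n4}: {n0,n2} ∩ {n0,n3} ∩ {n0,n1,n4} = {n0}; idom=n0

Frontier:
  n1←n0: walk · to n0
  n1←n4: walk n4→n1 to n0
  n2←n0: walk · to n0
  n2←n1: walk n1 to n0
  n3←n0: walk · to n0
  n3←n1: walk n1 to n0
  n3←n2: walk n2 to n0
  n5←n2: walk n2 to n0
  n5←n3: walk n3 to n0
  n5←n4: walk n4→n1 to n0
  n0: DF=∅
  n1: DF={n1,n2,n3,n5}
  n2: DF={n3,n5}
  n3: DF={n5}
  n4: DF={n1,n5}
  n5: DF=∅

φ for z: defs {n1}
  DF⁺ = {n1,n2,n3,n5}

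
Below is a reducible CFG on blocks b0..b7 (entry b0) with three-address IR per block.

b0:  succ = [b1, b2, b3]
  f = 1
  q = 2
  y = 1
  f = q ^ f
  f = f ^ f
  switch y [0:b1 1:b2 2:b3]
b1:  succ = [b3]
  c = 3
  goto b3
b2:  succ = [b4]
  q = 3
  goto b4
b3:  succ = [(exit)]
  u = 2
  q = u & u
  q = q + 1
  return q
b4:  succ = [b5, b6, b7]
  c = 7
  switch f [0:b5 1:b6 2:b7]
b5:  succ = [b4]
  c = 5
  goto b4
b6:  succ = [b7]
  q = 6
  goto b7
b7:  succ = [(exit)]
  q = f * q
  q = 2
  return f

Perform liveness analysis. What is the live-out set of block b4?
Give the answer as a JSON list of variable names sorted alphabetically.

Answer: ["f", "q"]

Analysis:
Block summaries:
  b0: def={f,q,y} ue=∅
  b1: def={c} ue=∅
  b2: def={q} ue=∅
  b3: def={q,u} ue=∅
  b4: def={c} ue={f}
  b5: def={c} ue=∅
  b6: def={q} ue=∅
  b7: def={q} ue={f,q}

Liveness:
  live b0: ∅→{f}
  live b1: ∅→∅
  live b2: {f}→{f,q}
  live b3: ∅→∅
  live b4: {f,q}→{f,q}
  live b5: {f,q}→{f,q}
  live b6: {f}→{f,q}
  live b7: {f,q}→∅

live-out(b4) = ["f", "q"]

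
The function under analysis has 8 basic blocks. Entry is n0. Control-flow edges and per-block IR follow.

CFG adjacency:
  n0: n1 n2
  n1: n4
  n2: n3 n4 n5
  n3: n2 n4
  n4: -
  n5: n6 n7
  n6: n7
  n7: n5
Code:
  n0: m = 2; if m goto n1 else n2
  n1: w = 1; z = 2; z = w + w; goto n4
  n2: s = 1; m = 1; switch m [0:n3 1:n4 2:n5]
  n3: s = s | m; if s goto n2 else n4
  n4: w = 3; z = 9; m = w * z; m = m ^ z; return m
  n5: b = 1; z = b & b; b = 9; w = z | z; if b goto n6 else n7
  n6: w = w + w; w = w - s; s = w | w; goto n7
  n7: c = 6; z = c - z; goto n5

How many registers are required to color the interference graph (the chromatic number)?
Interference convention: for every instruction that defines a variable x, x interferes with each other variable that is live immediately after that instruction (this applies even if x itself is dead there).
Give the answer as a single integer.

Per-block:
  n0: {m} / ∅
  n1: {w,z} / ∅
  n2: {m,s} / ∅
  n3: {s} / {m,s}
  n4: {m,w,z} / ∅
  n5: {b,w,z} / ∅
  n6: {s,w} / {s,w}
  n7: {c,z} / {z}

Live sets:
  live n0: ∅→∅
  live n1: ∅→∅
  live n2: ∅→{m,s}
  live n3: {m,s}→∅
  live n4: ∅→∅
  live n5: {s}→{s,w,z}
  live n6: {s,w,z}→{s,z}
  live n7: {s,z}→{s}

Interference:
  b — {s,w,z}
  c — {s,z}
  m — {s,z}
  s — {b,c,m,w,z}
  w — {b,s,z}
  z — {b,c,m,s,w}

Registers:
  clique {b,s,w,z} ⇒ need ≥ 4
  4-colouring: c0={s}  c1={z}  c2={b,c,m}  c3={w}
  χ = 4

Answer: 4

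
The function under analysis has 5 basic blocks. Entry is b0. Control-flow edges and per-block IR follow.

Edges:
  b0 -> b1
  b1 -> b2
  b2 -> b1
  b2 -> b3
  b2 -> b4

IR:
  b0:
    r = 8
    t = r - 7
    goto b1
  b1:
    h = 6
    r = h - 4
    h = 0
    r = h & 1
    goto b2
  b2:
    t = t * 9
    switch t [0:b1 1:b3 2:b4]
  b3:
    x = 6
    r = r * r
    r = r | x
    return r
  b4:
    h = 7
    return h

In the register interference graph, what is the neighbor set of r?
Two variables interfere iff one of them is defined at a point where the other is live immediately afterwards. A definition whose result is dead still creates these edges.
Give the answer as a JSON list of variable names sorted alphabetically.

Block summaries:
  b0: {r,t} / ∅
  b1: {h,r} / ∅
  b2: {t} / {t}
  b3: {r,x} / {r}
  b4: {h} / ∅

Backward fixpoint:
  live b0: ∅→{t}
  live b1: {t}→{r,t}
  live b2: {r,t}→{r,t}
  live b3: {r}→∅
  live b4: ∅→∅

Interference:
  h — {t}
  r — {t,x}
  t — {h,r}
  x — {r}

N(r) = ["t", "x"]

Answer: ["t", "x"]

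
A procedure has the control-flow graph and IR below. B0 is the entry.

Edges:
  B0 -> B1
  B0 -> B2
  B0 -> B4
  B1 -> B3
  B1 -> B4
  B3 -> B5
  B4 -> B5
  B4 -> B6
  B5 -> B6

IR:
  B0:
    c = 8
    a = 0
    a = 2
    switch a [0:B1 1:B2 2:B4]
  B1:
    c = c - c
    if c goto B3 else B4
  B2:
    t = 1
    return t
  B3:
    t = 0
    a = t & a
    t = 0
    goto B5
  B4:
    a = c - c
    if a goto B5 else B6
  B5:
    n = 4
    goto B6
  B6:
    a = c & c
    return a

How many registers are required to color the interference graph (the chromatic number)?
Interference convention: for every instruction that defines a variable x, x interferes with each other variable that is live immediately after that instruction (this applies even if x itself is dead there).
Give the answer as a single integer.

Answer: 3

Derivation:
def/use:
  B0: {a,c} / ∅
  B1: {c} / {c}
  B2: {t} / ∅
  B3: {a,t} / {a}
  B4: {a} / {c}
  B5: {n} / ∅
  B6: {a} / {c}

Live sets:
  B0: in=∅ out={a,c}
  B1: in={a,c} out={a,c}
  B2: in=∅ out=∅
  B3: in={a,c} out={c}
  B4: in={c} out={c}
  B5: in={c} out={c}
  B6: in={c} out=∅

Interference:
  a: {c,t}
  c: {a,n,t}
  n: {c}
  t: {a,c}

Registers:
  clique {a,c,t} ⇒ need ≥ 3
  assign a→R1 c→R0 n→R1 t→R2 — no edge inside a register ⇒ χ ≤ 3
  χ = 3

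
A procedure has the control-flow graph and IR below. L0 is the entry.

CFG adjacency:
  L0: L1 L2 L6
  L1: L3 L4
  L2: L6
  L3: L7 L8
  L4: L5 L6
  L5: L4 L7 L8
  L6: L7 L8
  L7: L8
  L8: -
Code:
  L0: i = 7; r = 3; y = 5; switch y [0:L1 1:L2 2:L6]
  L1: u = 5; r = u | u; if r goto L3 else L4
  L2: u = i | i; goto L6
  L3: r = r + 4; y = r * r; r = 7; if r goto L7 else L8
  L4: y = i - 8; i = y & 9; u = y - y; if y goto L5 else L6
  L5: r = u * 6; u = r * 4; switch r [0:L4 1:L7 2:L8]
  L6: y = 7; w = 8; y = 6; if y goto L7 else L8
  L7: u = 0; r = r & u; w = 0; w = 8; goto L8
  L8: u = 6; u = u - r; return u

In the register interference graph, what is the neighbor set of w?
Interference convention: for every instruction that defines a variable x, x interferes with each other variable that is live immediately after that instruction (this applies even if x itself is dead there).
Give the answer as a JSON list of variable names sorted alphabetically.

Answer: ["r"]

Working:
Block summaries:
  L0: {i,r,y} / ∅
  L1: {r,u} / ∅
  L2: {u} / {i}
  L3: {r,y} / {r}
  L4: {i,u,y} / {i}
  L5: {r,u} / {u}
  L6: {w,y} / ∅
  L7: {r,u,w} / {r}
  L8: {u} / {r}

Backward fixpoint:
  live L0: ∅→{i,r}
  live L1: {i}→{i,r}
  live L2: {i,r}→{r}
  live L3: {r}→{r}
  live L4: {i,r}→{i,r,u}
  live L5: {i,u}→{i,r}
  live L6: {r}→{r}
  live L7: {r}→{r}
  live L8: {r}→∅

Interference:
  i↔{r,u,y}
  r↔{i,u,w,y}
  u↔{i,r,y}
  w↔{r}
  y↔{i,r,u}

N(w) = ["r"]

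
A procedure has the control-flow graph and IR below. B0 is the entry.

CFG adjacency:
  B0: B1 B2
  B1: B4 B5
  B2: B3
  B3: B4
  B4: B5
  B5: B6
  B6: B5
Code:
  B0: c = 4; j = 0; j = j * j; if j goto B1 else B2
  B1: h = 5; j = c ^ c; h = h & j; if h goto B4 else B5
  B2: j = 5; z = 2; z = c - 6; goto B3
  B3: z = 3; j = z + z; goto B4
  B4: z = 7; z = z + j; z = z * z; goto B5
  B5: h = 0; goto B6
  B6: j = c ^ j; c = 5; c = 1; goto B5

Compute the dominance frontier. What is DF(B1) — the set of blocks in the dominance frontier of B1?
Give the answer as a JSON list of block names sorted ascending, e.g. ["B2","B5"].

Answer: ["B4", "B5"]

Analysis:
idom tree: B1←B0 B2←B0 B3←B2 B4←B0 B5←B0 B6←B5
Dom∩ at merges:
  B4: preds {B1,B3}: {B0,B1} ∩ {B0,B2,B3} = {B0}; idom=B0
  B5: preds {B1,B4,B6}: {B0,B1} ∩ {B0,B4} ∩ {B0,B5,B6} = {B0}; idom=B0

Frontier:
  join B4 pred B1: B1 stop@B0
  join B4 pred B3: B3→B2 stop@B0
  join B5 pred B1: B1 stop@B0
  join B5 pred B4: B4 stop@B0
  join B5 pred B6: B6→B5 stop@B0
  B0: DF=∅
  B1: DF={B4,B5}
  B2: DF={B4}
  B3: DF={B4}
  B4: DF={B5}
  B5: DF={B5}
  B6: DF={B5}

DF(B1) = ["B4", "B5"]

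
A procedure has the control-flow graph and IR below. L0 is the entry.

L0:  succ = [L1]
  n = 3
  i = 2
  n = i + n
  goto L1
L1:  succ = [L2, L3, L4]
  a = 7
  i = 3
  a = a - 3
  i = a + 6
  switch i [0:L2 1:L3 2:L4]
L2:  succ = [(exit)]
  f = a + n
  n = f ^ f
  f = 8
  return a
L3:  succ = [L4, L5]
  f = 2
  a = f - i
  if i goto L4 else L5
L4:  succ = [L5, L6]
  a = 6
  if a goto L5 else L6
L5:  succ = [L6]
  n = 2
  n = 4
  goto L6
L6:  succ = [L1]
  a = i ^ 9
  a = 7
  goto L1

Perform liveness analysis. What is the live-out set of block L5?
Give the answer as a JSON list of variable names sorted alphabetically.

Answer: ["i", "n"]

Working:
Block summaries:
  L0 def {i,n} use ∅
  L1 def {a,i} use ∅
  L2 def {f,n} use {a,n}
  L3 def {a,f} use {i}
  L4 def {a} use ∅
  L5 def {n} use ∅
  L6 def {a} use {i}

Backward fixpoint:
  L0: in=∅ out={n}
  L1: in={n} out={a,i,n}
  L2: in={a,n} out=∅
  L3: in={i,n} out={i,n}
  L4: in={i,n} out={i,n}
  L5: in={i} out={i,n}
  L6: in={i,n} out={n}

live-out(L5) = ["i", "n"]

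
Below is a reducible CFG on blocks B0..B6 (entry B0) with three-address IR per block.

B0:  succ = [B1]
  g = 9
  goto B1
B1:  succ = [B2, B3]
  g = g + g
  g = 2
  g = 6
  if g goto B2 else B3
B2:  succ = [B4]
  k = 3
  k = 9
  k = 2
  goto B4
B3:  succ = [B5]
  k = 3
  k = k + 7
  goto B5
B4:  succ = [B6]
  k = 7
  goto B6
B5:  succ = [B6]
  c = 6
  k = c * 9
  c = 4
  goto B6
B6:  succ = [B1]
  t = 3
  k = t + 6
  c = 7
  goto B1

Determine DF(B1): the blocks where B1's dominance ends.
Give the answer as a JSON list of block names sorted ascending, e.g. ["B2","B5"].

idom tree: B1←B0 B2←B1 B3←B1 B4←B2 B5←B3 B6←B1
Dom∩ at merges:
  B1: preds {B0,B6}: {B0} ∩ {B0,B1,B6} = {B0}; idom=B0
  B6: preds {B4,B5}: {B0,B1,B2,B4} ∩ {B0,B1,B3,B5} = {B0,B1}; idom=B1

DF walk-up:
  B1←B0: walk · to B0
  B1←B6: walk B6→B1 to B0
  B6←B4: walk B4→B2 to B1
  B6←B5: walk B5→B3 to B1
  DF(B0)=∅
  DF(B1)={B1}
  DF(B2)={B6}
  DF(B3)={B6}
  DF(B4)={B6}
  DF(B5)={B6}
  DF(B6)={B1}

DF(B1) = ["B1"]

Answer: ["B1"]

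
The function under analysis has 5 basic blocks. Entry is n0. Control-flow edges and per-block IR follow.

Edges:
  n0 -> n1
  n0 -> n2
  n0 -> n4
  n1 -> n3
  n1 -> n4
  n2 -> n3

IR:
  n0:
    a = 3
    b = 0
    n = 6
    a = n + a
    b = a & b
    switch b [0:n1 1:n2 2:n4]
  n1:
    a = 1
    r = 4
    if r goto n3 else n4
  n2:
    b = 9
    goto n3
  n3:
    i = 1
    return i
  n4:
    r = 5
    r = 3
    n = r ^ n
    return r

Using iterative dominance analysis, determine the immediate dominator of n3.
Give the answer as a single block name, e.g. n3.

idom tree: n1←n0 n2←n0 n3←n0 n4←n0
Join-block Dom:
  n3: preds {n1,n2}: {n0,n1} ∩ {n0,n2} = {n0}; idom=n0
  n4: preds {n0,n1}: {n0} ∩ {n0,n1} = {n0}; idom=n0

idom(n3) = n0

Answer: n0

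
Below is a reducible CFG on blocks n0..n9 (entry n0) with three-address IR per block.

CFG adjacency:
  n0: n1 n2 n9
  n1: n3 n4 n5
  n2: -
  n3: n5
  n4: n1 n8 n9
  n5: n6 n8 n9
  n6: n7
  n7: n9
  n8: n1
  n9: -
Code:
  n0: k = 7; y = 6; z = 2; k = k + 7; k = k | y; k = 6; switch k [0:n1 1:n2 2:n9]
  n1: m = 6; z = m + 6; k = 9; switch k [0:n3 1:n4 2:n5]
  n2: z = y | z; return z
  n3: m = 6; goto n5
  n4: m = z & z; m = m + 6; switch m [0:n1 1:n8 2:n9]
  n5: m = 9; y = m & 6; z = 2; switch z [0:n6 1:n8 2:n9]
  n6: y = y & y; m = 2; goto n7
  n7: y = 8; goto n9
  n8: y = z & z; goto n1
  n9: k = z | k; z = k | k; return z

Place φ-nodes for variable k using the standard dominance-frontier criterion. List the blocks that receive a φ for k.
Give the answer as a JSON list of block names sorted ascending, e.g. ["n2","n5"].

Answer: ["n1", "n9"]

Working:
idom tree: n1←n0 n2←n0 n3←n1 n4←n1 n5←n1 n6←n5 n7←n6 n8←n1 n9←n0
Dom∩ at merges:
  n1: preds {n0,n4,n8}: {n0} ∩ {n0,n1,n4} ∩ {n0,n1,n8} = {n0}; idom=n0
  n5: preds {n1,n3}: {n0,n1} ∩ {n0,n1,n3} = {n0,n1}; idom=n1
  n8: preds {n4,n5}: {n0,n1,n4} ∩ {n0,n1,n5} = {n0,n1}; idom=n1
  n9: preds {n0,n4,n5,n7}: {n0} ∩ {n0,n1,n4} ∩ {n0,n1,n5} ∩ {n0,n1,n5,n6,n7} = {n0}; idom=n0

DF walk-up:
  join n1 pred n0: · stop@n0
  join n1 pred n4: n4→n1 stop@n0
  join n1 pred n8: n8→n1 stop@n0
  join n5 pred n1: · stop@n1
  join n5 pred n3: n3 stop@n1
  join n8 pred n4: n4 stop@n1
  join n8 pred n5: n5 stop@n1
  join n9 pred n0: · stop@n0
  join n9 pred n4: n4→n1 stop@n0
  join n9 pred n5: n5→n1 stop@n0
  join n9 pred n7: n7→n6→n5→n1 stop@n0
  n0 → ∅
  n1 → {n1,n9}
  n2 → ∅
  n3 → {n5}
  n4 → {n1,n8,n9}
  n5 → {n8,n9}
  n6 → {n9}
  n7 → {n9}
  n8 → {n1}
  n9 → ∅

φ for k: defs {n0,n1,n9}
  DF⁺ = {n1,n9}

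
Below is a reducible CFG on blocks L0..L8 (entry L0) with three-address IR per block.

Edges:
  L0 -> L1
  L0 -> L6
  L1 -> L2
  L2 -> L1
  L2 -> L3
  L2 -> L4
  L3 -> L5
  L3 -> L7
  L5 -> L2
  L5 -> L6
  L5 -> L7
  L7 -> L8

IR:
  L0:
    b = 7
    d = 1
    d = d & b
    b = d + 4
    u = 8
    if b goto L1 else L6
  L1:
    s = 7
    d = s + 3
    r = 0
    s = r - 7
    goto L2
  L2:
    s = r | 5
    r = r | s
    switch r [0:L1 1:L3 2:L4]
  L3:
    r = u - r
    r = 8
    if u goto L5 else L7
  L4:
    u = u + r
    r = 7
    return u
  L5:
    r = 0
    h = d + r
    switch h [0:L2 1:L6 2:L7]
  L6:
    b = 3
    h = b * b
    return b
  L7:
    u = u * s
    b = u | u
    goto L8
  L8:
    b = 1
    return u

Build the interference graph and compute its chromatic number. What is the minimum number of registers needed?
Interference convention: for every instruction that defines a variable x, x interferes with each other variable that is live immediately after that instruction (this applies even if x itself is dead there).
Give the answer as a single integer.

Block summaries:
  L0: {b,d,u} / ∅
  L1: {d,r,s} / ∅
  L2: {r,s} / {r}
  L3: {r} / {r,u}
  L4: {r,u} / {r,u}
  L5: {h,r} / {d}
  L6: {b,h} / ∅
  L7: {b,u} / {s,u}
  L8: {b} / {u}

Backward fixpoint:
  live L0: ∅→{u}
  live L1: {u}→{d,r,u}
  live L2: {d,r,u}→{d,r,s,u}
  live L3: {d,r,s,u}→{d,s,u}
  live L4: {r,u}→∅
  live L5: {d,s,u}→{d,r,s,u}
  live L6: ∅→∅
  live L7: {s,u}→{u}
  live L8: {u}→∅

Interference:
  b↔{d,h,u}
  d↔{b,h,r,s,u}
  h↔{b,d,r,s,u}
  r↔{d,h,s,u}
  s↔{d,h,r,u}
  u↔{b,d,h,r,s}

Chromatic number:
  clique {d,h,r,s,u} ⇒ need ≥ 5
  5-colouring: R0={d}  R1={h}  R2={u}  R3={b,r}  R4={s}
  χ = 5

Answer: 5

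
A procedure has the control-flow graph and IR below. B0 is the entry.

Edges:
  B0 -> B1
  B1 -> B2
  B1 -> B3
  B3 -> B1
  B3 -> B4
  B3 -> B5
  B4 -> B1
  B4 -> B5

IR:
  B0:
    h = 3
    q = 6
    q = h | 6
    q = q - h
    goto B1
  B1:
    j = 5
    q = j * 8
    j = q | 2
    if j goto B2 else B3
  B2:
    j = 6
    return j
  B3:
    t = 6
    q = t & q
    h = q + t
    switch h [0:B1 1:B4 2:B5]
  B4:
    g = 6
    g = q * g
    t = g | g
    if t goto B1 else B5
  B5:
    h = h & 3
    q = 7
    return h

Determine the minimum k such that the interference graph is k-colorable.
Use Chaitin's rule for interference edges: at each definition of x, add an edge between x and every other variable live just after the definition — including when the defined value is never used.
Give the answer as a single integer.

Answer: 3

Derivation:
def/use:
  B0: def={h,q} ue=∅
  B1: def={j,q} ue=∅
  B2: def={j} ue=∅
  B3: def={h,q,t} ue={q}
  B4: def={g,t} ue={q}
  B5: def={h,q} ue={h}

Backward fixpoint:
  B0 li=∅ lo=∅
  B1 li=∅ lo={q}
  B2 li=∅ lo=∅
  B3 li={q} lo={h,q}
  B4 li={h,q} lo={h}
  B5 li={h} lo=∅

Conflict graph:
  g↔{h,q}
  h↔{g,q,t}
  j↔{q}
  q↔{g,h,j,t}
  t↔{h,q}

Chromatic number:
  lower bound: {g,h,q} mutually conflict ⇒ χ ≥ 3
  assign g→r2 h→r1 j→r1 q→r0 t→r2 — no edge inside a register ⇒ χ ≤ 3
  χ = 3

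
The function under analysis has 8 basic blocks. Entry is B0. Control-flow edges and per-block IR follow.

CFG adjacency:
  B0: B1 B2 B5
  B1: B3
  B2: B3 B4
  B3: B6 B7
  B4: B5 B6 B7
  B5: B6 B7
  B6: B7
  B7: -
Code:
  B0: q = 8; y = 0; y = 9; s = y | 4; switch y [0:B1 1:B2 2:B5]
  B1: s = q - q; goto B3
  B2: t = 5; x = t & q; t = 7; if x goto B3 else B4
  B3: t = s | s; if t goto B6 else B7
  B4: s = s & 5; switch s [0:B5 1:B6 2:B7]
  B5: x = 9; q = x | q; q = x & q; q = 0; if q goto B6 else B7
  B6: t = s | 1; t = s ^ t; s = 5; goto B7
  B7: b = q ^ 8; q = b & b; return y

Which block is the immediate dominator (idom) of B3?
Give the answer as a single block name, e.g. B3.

Answer: B0

Analysis:
idom tree: B1←B0 B2←B0 B3←B0 B4←B2 B5←B0 B6←B0 B7←B0
Dom at joins:
  B3: preds {B1,B2}: {B0,B1} ∩ {B0,B2} = {B0}; idom=B0
  B5: preds {B0,B4}: {B0} ∩ {B0,B2,B4} = {B0}; idom=B0
  B6: preds {B3,B4,B5}: {B0,B3} ∩ {B0,B2,B4} ∩ {B0,B5} = {B0}; idom=B0
  B7: preds {B3,B4,B5,B6}: {B0,B3} ∩ {B0,B2,B4} ∩ {B0,B5} ∩ {B0,B6} = {B0}; idom=B0

idom(B3) = B0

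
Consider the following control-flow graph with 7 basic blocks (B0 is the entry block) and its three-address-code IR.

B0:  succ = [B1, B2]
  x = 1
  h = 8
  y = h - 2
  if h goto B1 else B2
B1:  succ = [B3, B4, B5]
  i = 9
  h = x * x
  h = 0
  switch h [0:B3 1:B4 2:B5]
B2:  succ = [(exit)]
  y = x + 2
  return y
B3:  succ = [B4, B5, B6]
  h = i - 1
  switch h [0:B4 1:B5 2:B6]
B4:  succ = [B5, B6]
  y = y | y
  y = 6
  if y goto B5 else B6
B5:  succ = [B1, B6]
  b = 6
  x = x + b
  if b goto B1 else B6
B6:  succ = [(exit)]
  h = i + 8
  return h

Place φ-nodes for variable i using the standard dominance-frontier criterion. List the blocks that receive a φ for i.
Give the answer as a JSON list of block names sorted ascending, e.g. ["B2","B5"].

idom tree: B1←B0 B2←B0 B3←B1 B4←B1 B5←B1 B6←B1
Dom∩ at merges:
  B1: preds {B0,B5}: {B0} ∩ {B0,B1,B5} = {B0}; idom=B0
  B4: preds {B1,B3}: {B0,B1} ∩ {B0,B1,B3} = {B0,B1}; idom=B1
  B5: preds {B1,B3,B4}: {B0,B1} ∩ {B0,B1,B3} ∩ {B0,B1,B4} = {B0,B1}; idom=B1
  B6: preds {B3,B4,B5}: {B0,B1,B3} ∩ {B0,B1,B4} ∩ {B0,B1,B5} = {B0,B1}; idom=B1

DF walk-up:
  join B1 pred B0: · stop@B0
  join B1 pred B5: B5→B1 stop@B0
  join B4 pred B1: · stop@B1
  join B4 pred B3: B3 stop@B1
  join B5 pred B1: · stop@B1
  join B5 pred B3: B3 stop@B1
  join B5 pred B4: B4 stop@B1
  join B6 pred B3: B3 stop@B1
  join B6 pred B4: B4 stop@B1
  join B6 pred B5: B5 stop@B1
  DF(B0)=∅
  DF(B1)={B1}
  DF(B2)=∅
  DF(B3)={B4,B5,B6}
  DF(B4)={B5,B6}
  DF(B5)={B1,B6}
  DF(B6)=∅

φ for i: defs {B1}
  DF⁺ = {B1}

Answer: ["B1"]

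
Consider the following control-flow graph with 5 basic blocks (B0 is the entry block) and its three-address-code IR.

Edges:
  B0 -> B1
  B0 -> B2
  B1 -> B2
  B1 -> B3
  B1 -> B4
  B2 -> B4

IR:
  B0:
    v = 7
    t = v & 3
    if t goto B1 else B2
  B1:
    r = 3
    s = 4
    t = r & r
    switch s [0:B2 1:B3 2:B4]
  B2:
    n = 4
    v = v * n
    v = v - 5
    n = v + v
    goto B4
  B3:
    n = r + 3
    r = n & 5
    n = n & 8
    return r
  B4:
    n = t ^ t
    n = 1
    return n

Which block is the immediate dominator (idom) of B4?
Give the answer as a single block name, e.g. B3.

Answer: B0

Working:
idom tree: B1←B0 B2←B0 B3←B1 B4←B0
Dom at joins:
  B2: preds {B0,B1}: {B0} ∩ {B0,B1} = {B0}; idom=B0
  B4: preds {B1,B2}: {B0,B1} ∩ {B0,B2} = {B0}; idom=B0

idom(B4) = B0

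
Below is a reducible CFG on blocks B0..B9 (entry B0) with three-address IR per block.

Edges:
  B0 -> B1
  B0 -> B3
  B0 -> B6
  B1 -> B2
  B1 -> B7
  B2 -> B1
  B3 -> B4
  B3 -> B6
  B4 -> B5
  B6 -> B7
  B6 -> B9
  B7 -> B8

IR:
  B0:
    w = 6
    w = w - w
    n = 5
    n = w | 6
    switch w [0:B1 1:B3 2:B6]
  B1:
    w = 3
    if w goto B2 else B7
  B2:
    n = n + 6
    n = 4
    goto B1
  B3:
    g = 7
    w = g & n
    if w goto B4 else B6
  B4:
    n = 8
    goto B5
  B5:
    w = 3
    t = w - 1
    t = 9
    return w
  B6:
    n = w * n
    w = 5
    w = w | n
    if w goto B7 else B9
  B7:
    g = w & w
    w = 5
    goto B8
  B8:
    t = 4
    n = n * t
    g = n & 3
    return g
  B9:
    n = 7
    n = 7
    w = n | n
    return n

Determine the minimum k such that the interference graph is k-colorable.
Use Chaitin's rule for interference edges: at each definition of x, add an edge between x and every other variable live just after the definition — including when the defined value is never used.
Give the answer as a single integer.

def/use:
  B0: def={n,w} ue=∅
  B1: def={w} ue=∅
  B2: def={n} ue={n}
  B3: def={g,w} ue={n}
  B4: def={n} ue=∅
  B5: def={t,w} ue=∅
  B6: def={n,w} ue={n,w}
  B7: def={g,w} ue={w}
  B8: def={g,n,t} ue={n}
  B9: def={n,w} ue=∅

Live sets:
  B0: in=∅ out={n,w}
  B1: in={n} out={n,w}
  B2: in={n} out={n}
  B3: in={n} out={n,w}
  B4: in=∅ out=∅
  B5: in=∅ out=∅
  B6: in={n,w} out={n,w}
  B7: in={n,w} out={n}
  B8: in={n} out=∅
  B9: in=∅ out=∅

Interference:
  g — {n}
  n — {g,t,w}
  t — {n,w}
  w — {n,t}

Colouring:
  clique {n,t,w} ⇒ need ≥ 3
  3-colouring: c0={n}  c1={g,t}  c2={w}
  χ = 3

Answer: 3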